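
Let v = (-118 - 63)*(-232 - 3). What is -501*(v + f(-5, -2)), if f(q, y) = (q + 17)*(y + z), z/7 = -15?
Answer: -20666751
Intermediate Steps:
z = -105 (z = 7*(-15) = -105)
f(q, y) = (-105 + y)*(17 + q) (f(q, y) = (q + 17)*(y - 105) = (17 + q)*(-105 + y) = (-105 + y)*(17 + q))
v = 42535 (v = -181*(-235) = 42535)
-501*(v + f(-5, -2)) = -501*(42535 + (-1785 - 105*(-5) + 17*(-2) - 5*(-2))) = -501*(42535 + (-1785 + 525 - 34 + 10)) = -501*(42535 - 1284) = -501*41251 = -20666751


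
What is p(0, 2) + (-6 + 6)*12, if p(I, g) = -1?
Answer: -1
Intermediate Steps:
p(0, 2) + (-6 + 6)*12 = -1 + (-6 + 6)*12 = -1 + 0*12 = -1 + 0 = -1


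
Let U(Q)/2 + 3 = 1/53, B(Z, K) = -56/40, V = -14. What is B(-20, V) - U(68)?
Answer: 1209/265 ≈ 4.5623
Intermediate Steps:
B(Z, K) = -7/5 (B(Z, K) = -56*1/40 = -7/5)
U(Q) = -316/53 (U(Q) = -6 + 2/53 = -316/53)
B(-20, V) - U(68) = -7/5 - 1*(-316/53) = -7/5 + 316/53 = 1209/265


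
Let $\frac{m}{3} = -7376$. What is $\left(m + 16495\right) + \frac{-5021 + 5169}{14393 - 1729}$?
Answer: $- \frac{17834041}{3166} \approx -5633.0$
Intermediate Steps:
$m = -22128$ ($m = 3 \left(-7376\right) = -22128$)
$\left(m + 16495\right) + \frac{-5021 + 5169}{14393 - 1729} = \left(-22128 + 16495\right) + \frac{-5021 + 5169}{14393 - 1729} = -5633 + \frac{148}{14393 + \left(-5250 + 3521\right)} = -5633 + \frac{148}{14393 - 1729} = -5633 + \frac{148}{12664} = -5633 + 148 \cdot \frac{1}{12664} = -5633 + \frac{37}{3166} = - \frac{17834041}{3166}$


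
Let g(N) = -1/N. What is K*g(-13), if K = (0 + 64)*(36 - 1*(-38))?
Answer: 4736/13 ≈ 364.31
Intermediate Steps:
K = 4736 (K = 64*(36 + 38) = 64*74 = 4736)
K*g(-13) = 4736*(-1/(-13)) = 4736*(-1*(-1/13)) = 4736*(1/13) = 4736/13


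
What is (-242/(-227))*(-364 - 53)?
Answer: -100914/227 ≈ -444.56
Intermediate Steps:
(-242/(-227))*(-364 - 53) = -242*(-1/227)*(-417) = (242/227)*(-417) = -100914/227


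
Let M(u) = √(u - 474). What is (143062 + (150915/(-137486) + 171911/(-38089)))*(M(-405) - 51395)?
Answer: -38502255902026200965/5236704254 + 749144000428567*I*√879/5236704254 ≈ -7.3524e+9 + 4.2413e+6*I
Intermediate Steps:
M(u) = √(-474 + u)
(143062 + (150915/(-137486) + 171911/(-38089)))*(M(-405) - 51395) = (143062 + (150915/(-137486) + 171911/(-38089)))*(√(-474 - 405) - 51395) = (143062 + (150915*(-1/137486) + 171911*(-1/38089)))*(√(-879) - 51395) = (143062 + (-150915/137486 - 171911/38089))*(I*√879 - 51395) = (143062 - 29383557181/5236704254)*(-51395 + I*√879) = 749144000428567*(-51395 + I*√879)/5236704254 = -38502255902026200965/5236704254 + 749144000428567*I*√879/5236704254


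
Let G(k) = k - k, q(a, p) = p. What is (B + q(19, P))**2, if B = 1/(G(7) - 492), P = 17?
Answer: 69939769/242064 ≈ 288.93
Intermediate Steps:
G(k) = 0
B = -1/492 (B = 1/(0 - 492) = 1/(-492) = -1/492 ≈ -0.0020325)
(B + q(19, P))**2 = (-1/492 + 17)**2 = (8363/492)**2 = 69939769/242064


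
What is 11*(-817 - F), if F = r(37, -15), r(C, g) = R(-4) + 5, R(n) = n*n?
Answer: -9218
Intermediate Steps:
R(n) = n**2
r(C, g) = 21 (r(C, g) = (-4)**2 + 5 = 16 + 5 = 21)
F = 21
11*(-817 - F) = 11*(-817 - 1*21) = 11*(-817 - 21) = 11*(-838) = -9218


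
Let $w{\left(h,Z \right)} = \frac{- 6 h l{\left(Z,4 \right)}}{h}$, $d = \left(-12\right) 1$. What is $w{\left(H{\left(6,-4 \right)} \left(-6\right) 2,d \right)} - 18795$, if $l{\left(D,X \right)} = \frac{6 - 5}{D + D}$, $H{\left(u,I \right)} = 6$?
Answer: $- \frac{75179}{4} \approx -18795.0$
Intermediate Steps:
$d = -12$
$l{\left(D,X \right)} = \frac{1}{2 D}$ ($l{\left(D,X \right)} = 1 \frac{1}{2 D} = \frac{1}{2 D}$)
$w{\left(h,Z \right)} = - \frac{3}{Z}$ ($w{\left(h,Z \right)} = \frac{- 6 h \frac{1}{2 Z}}{h} = \frac{\left(-3\right) h \frac{1}{Z}}{h} = - \frac{3}{Z}$)
$w{\left(H{\left(6,-4 \right)} \left(-6\right) 2,d \right)} - 18795 = - \frac{3}{-12} - 18795 = \left(-3\right) \left(- \frac{1}{12}\right) - 18795 = \frac{1}{4} - 18795 = - \frac{75179}{4}$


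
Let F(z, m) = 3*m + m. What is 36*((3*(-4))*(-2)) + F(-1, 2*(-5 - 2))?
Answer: 808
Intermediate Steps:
F(z, m) = 4*m
36*((3*(-4))*(-2)) + F(-1, 2*(-5 - 2)) = 36*((3*(-4))*(-2)) + 4*(2*(-5 - 2)) = 36*(-12*(-2)) + 4*(2*(-7)) = 36*24 + 4*(-14) = 864 - 56 = 808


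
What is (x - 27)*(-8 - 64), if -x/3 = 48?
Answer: 12312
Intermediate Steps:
x = -144 (x = -3*48 = -144)
(x - 27)*(-8 - 64) = (-144 - 27)*(-8 - 64) = -171*(-72) = 12312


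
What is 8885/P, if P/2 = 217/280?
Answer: 177700/31 ≈ 5732.3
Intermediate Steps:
P = 31/20 (P = 2*(217/280) = 2*(217*(1/280)) = 2*(31/40) = 31/20 ≈ 1.5500)
8885/P = 8885/(31/20) = 8885*(20/31) = 177700/31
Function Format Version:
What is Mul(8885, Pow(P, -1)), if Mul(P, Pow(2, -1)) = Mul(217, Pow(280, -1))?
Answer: Rational(177700, 31) ≈ 5732.3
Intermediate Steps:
P = Rational(31, 20) (P = Mul(2, Mul(217, Pow(280, -1))) = Mul(2, Mul(217, Rational(1, 280))) = Mul(2, Rational(31, 40)) = Rational(31, 20) ≈ 1.5500)
Mul(8885, Pow(P, -1)) = Mul(8885, Pow(Rational(31, 20), -1)) = Mul(8885, Rational(20, 31)) = Rational(177700, 31)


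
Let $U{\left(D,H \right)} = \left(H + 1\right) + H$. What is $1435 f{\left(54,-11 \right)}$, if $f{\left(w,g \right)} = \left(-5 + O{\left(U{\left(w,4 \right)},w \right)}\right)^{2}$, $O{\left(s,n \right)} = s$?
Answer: $22960$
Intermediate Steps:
$U{\left(D,H \right)} = 1 + 2 H$ ($U{\left(D,H \right)} = \left(1 + H\right) + H = 1 + 2 H$)
$f{\left(w,g \right)} = 16$ ($f{\left(w,g \right)} = \left(-5 + \left(1 + 2 \cdot 4\right)\right)^{2} = \left(-5 + \left(1 + 8\right)\right)^{2} = \left(-5 + 9\right)^{2} = 4^{2} = 16$)
$1435 f{\left(54,-11 \right)} = 1435 \cdot 16 = 22960$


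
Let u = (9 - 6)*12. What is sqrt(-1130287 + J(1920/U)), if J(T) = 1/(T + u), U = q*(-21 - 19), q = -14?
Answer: I*sqrt(21525185145)/138 ≈ 1063.2*I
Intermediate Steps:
U = 560 (U = -14*(-21 - 19) = -14*(-40) = 560)
u = 36 (u = 3*12 = 36)
J(T) = 1/(36 + T) (J(T) = 1/(T + 36) = 1/(36 + T))
sqrt(-1130287 + J(1920/U)) = sqrt(-1130287 + 1/(36 + 1920/560)) = sqrt(-1130287 + 1/(36 + 1920*(1/560))) = sqrt(-1130287 + 1/(36 + 24/7)) = sqrt(-1130287 + 1/(276/7)) = sqrt(-1130287 + 7/276) = sqrt(-311959205/276) = I*sqrt(21525185145)/138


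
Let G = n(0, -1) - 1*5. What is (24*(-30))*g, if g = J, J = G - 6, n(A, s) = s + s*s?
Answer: 7920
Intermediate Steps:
n(A, s) = s + s**2
G = -5 (G = -(1 - 1) - 1*5 = -1*0 - 5 = 0 - 5 = -5)
J = -11 (J = -5 - 6 = -11)
g = -11
(24*(-30))*g = (24*(-30))*(-11) = -720*(-11) = 7920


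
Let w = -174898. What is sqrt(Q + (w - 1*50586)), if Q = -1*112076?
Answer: 2*I*sqrt(84390) ≈ 581.0*I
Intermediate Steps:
Q = -112076
sqrt(Q + (w - 1*50586)) = sqrt(-112076 + (-174898 - 1*50586)) = sqrt(-112076 + (-174898 - 50586)) = sqrt(-112076 - 225484) = sqrt(-337560) = 2*I*sqrt(84390)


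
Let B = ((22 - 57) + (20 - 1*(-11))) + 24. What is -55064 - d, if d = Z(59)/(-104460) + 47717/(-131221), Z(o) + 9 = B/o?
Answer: -44531801584414711/808733393940 ≈ -55064.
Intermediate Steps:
B = 20 (B = (-35 + (20 + 11)) + 24 = (-35 + 31) + 24 = -4 + 24 = 20)
Z(o) = -9 + 20/o
d = -294019497449/808733393940 (d = (-9 + 20/59)/(-104460) + 47717/(-131221) = (-9 + 20*(1/59))*(-1/104460) + 47717*(-1/131221) = (-9 + 20/59)*(-1/104460) - 47717/131221 = -511/59*(-1/104460) - 47717/131221 = 511/6163140 - 47717/131221 = -294019497449/808733393940 ≈ -0.36356)
-55064 - d = -55064 - 1*(-294019497449/808733393940) = -55064 + 294019497449/808733393940 = -44531801584414711/808733393940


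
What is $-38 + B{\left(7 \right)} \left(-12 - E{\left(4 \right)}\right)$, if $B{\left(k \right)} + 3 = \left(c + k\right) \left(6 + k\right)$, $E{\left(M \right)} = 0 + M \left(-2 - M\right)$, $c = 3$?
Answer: $1486$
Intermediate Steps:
$E{\left(M \right)} = M \left(-2 - M\right)$
$B{\left(k \right)} = -3 + \left(3 + k\right) \left(6 + k\right)$
$-38 + B{\left(7 \right)} \left(-12 - E{\left(4 \right)}\right) = -38 + \left(15 + 7^{2} + 9 \cdot 7\right) \left(-12 - \left(-1\right) 4 \left(2 + 4\right)\right) = -38 + \left(15 + 49 + 63\right) \left(-12 - \left(-1\right) 4 \cdot 6\right) = -38 + 127 \left(-12 - -24\right) = -38 + 127 \left(-12 + 24\right) = -38 + 127 \cdot 12 = -38 + 1524 = 1486$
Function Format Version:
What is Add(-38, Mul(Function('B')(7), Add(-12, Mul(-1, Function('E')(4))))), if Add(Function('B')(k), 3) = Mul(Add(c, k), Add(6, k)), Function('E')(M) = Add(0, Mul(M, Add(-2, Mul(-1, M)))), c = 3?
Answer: 1486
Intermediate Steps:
Function('E')(M) = Mul(M, Add(-2, Mul(-1, M)))
Function('B')(k) = Add(-3, Mul(Add(3, k), Add(6, k)))
Add(-38, Mul(Function('B')(7), Add(-12, Mul(-1, Function('E')(4))))) = Add(-38, Mul(Add(15, Pow(7, 2), Mul(9, 7)), Add(-12, Mul(-1, Mul(-1, 4, Add(2, 4)))))) = Add(-38, Mul(Add(15, 49, 63), Add(-12, Mul(-1, Mul(-1, 4, 6))))) = Add(-38, Mul(127, Add(-12, Mul(-1, -24)))) = Add(-38, Mul(127, Add(-12, 24))) = Add(-38, Mul(127, 12)) = Add(-38, 1524) = 1486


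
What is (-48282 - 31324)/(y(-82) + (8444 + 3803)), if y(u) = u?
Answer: -79606/12165 ≈ -6.5439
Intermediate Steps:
(-48282 - 31324)/(y(-82) + (8444 + 3803)) = (-48282 - 31324)/(-82 + (8444 + 3803)) = -79606/(-82 + 12247) = -79606/12165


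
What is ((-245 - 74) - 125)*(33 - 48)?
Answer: 6660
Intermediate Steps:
((-245 - 74) - 125)*(33 - 48) = (-319 - 125)*(-15) = -444*(-15) = 6660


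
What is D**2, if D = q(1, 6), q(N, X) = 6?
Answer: 36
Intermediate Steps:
D = 6
D**2 = 6**2 = 36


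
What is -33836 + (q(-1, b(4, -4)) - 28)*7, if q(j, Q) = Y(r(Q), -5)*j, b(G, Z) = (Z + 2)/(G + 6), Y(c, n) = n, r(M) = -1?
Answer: -33997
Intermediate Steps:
b(G, Z) = (2 + Z)/(6 + G)
q(j, Q) = -5*j
-33836 + (q(-1, b(4, -4)) - 28)*7 = -33836 + (-5*(-1) - 28)*7 = -33836 + (5 - 28)*7 = -33836 - 23*7 = -33836 - 161 = -33997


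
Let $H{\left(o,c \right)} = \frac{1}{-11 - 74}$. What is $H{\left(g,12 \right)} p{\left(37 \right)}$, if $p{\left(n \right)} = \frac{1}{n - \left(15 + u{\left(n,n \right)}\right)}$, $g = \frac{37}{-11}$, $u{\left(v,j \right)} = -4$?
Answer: $- \frac{1}{2210} \approx -0.00045249$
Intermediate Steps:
$g = - \frac{37}{11}$ ($g = 37 \left(- \frac{1}{11}\right) = - \frac{37}{11} \approx -3.3636$)
$H{\left(o,c \right)} = - \frac{1}{85}$ ($H{\left(o,c \right)} = \frac{1}{-85} = - \frac{1}{85}$)
$p{\left(n \right)} = \frac{1}{-11 + n}$ ($p{\left(n \right)} = \frac{1}{n - 11} = \frac{1}{-11 + n}$)
$H{\left(g,12 \right)} p{\left(37 \right)} = - \frac{1}{85 \left(-11 + 37\right)} = - \frac{1}{85 \cdot 26} = \left(- \frac{1}{85}\right) \frac{1}{26} = - \frac{1}{2210}$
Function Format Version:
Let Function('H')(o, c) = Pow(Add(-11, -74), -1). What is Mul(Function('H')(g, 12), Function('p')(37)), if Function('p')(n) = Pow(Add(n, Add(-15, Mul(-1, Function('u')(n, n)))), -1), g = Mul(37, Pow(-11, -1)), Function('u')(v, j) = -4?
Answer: Rational(-1, 2210) ≈ -0.00045249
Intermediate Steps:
g = Rational(-37, 11) (g = Mul(37, Rational(-1, 11)) = Rational(-37, 11) ≈ -3.3636)
Function('H')(o, c) = Rational(-1, 85) (Function('H')(o, c) = Pow(-85, -1) = Rational(-1, 85))
Function('p')(n) = Pow(Add(-11, n), -1) (Function('p')(n) = Pow(Add(n, Add(-15, Mul(-1, -4))), -1) = Pow(Add(n, Add(-15, 4)), -1) = Pow(Add(n, -11), -1) = Pow(Add(-11, n), -1))
Mul(Function('H')(g, 12), Function('p')(37)) = Mul(Rational(-1, 85), Pow(Add(-11, 37), -1)) = Mul(Rational(-1, 85), Pow(26, -1)) = Mul(Rational(-1, 85), Rational(1, 26)) = Rational(-1, 2210)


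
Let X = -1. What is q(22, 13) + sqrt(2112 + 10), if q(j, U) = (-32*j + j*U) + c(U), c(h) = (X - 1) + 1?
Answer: -419 + sqrt(2122) ≈ -372.93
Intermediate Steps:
c(h) = -1 (c(h) = (-1 - 1) + 1 = -2 + 1 = -1)
q(j, U) = -1 - 32*j + U*j (q(j, U) = (-32*j + j*U) - 1 = (-32*j + U*j) - 1 = -1 - 32*j + U*j)
q(22, 13) + sqrt(2112 + 10) = (-1 - 32*22 + 13*22) + sqrt(2112 + 10) = (-1 - 704 + 286) + sqrt(2122) = -419 + sqrt(2122)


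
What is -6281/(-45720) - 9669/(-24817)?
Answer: 597942257/1134633240 ≈ 0.52699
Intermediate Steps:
-6281/(-45720) - 9669/(-24817) = -6281*(-1/45720) - 9669*(-1/24817) = 6281/45720 + 9669/24817 = 597942257/1134633240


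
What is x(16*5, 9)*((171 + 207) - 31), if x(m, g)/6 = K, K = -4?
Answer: -8328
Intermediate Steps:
x(m, g) = -24 (x(m, g) = 6*(-4) = -24)
x(16*5, 9)*((171 + 207) - 31) = -24*((171 + 207) - 31) = -24*(378 - 31) = -24*347 = -8328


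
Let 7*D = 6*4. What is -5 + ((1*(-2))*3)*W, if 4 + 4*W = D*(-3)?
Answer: 115/7 ≈ 16.429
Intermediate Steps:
D = 24/7 (D = (6*4)/7 = (⅐)*24 = 24/7 ≈ 3.4286)
W = -25/7 (W = -1 + ((24/7)*(-3))/4 = -1 + (¼)*(-72/7) = -1 - 18/7 = -25/7 ≈ -3.5714)
-5 + ((1*(-2))*3)*W = -5 + ((1*(-2))*3)*(-25/7) = -5 - 2*3*(-25/7) = -5 - 6*(-25/7) = -5 + 150/7 = 115/7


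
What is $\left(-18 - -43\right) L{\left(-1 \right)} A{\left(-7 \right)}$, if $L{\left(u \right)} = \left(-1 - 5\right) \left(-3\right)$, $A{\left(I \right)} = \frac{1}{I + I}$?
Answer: $- \frac{225}{7} \approx -32.143$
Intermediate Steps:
$A{\left(I \right)} = \frac{1}{2 I}$
$L{\left(u \right)} = 18$ ($L{\left(u \right)} = \left(-6\right) \left(-3\right) = 18$)
$\left(-18 - -43\right) L{\left(-1 \right)} A{\left(-7 \right)} = \left(-18 - -43\right) 18 \frac{1}{2 \left(-7\right)} = \left(-18 + 43\right) 18 \cdot \frac{1}{2} \left(- \frac{1}{7}\right) = 25 \cdot 18 \left(- \frac{1}{14}\right) = 450 \left(- \frac{1}{14}\right) = - \frac{225}{7}$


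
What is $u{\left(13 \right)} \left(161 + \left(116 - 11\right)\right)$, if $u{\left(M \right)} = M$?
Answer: $3458$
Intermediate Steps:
$u{\left(13 \right)} \left(161 + \left(116 - 11\right)\right) = 13 \left(161 + \left(116 - 11\right)\right) = 13 \left(161 + 105\right) = 13 \cdot 266 = 3458$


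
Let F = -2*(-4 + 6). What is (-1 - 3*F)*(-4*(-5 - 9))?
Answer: 616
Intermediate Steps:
F = -4 (F = -2*2 = -4)
(-1 - 3*F)*(-4*(-5 - 9)) = (-1 - 3*(-4))*(-4*(-5 - 9)) = (-1 + 12)*(-4*(-14)) = 11*56 = 616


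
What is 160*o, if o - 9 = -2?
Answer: 1120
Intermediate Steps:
o = 7 (o = 9 - 2 = 7)
160*o = 160*7 = 1120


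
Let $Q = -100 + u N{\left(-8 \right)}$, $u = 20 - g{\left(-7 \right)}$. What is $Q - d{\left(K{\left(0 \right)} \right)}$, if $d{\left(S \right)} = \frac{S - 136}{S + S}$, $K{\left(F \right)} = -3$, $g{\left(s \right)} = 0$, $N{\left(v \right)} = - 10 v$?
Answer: $\frac{8861}{6} \approx 1476.8$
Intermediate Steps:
$u = 20$ ($u = 20 - 0 = 20 + 0 = 20$)
$d{\left(S \right)} = \frac{-136 + S}{2 S}$
$Q = 1500$ ($Q = -100 + 20 \left(\left(-10\right) \left(-8\right)\right) = -100 + 20 \cdot 80 = -100 + 1600 = 1500$)
$Q - d{\left(K{\left(0 \right)} \right)} = 1500 - \frac{-136 - 3}{2 \left(-3\right)} = 1500 - \frac{1}{2} \left(- \frac{1}{3}\right) \left(-139\right) = 1500 - \frac{139}{6} = \frac{8861}{6}$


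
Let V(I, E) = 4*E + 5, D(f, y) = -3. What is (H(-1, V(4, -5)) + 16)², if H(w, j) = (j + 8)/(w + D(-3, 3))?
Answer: 5041/16 ≈ 315.06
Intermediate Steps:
V(I, E) = 5 + 4*E
H(w, j) = (8 + j)/(-3 + w) (H(w, j) = (j + 8)/(w - 3) = (8 + j)/(-3 + w))
(H(-1, V(4, -5)) + 16)² = ((8 + (5 + 4*(-5)))/(-3 - 1) + 16)² = ((8 + (5 - 20))/(-4) + 16)² = (-(8 - 15)/4 + 16)² = (-¼*(-7) + 16)² = (7/4 + 16)² = (71/4)² = 5041/16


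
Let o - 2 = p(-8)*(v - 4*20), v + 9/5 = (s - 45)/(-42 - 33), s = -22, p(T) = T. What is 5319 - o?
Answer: 350231/75 ≈ 4669.8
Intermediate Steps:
v = -68/75 (v = -9/5 + (-22 - 45)/(-42 - 33) = -9/5 - 67/(-75) = -9/5 - 67*(-1/75) = -9/5 + 67/75 = -68/75 ≈ -0.90667)
o = 48694/75 (o = 2 - 8*(-68/75 - 4*20) = 2 - 8*(-68/75 - 80) = 2 - 8*(-6068/75) = 2 + 48544/75 = 48694/75 ≈ 649.25)
5319 - o = 5319 - 1*48694/75 = 5319 - 48694/75 = 350231/75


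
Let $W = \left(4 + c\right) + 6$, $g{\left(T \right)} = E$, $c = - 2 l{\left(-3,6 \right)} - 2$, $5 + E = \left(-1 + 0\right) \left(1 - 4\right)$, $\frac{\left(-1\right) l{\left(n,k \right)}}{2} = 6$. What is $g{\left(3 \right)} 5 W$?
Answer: $-320$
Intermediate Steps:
$l{\left(n,k \right)} = -12$ ($l{\left(n,k \right)} = \left(-2\right) 6 = -12$)
$E = -2$ ($E = -5 + \left(-1 + 0\right) \left(1 - 4\right) = -5 - -3 = -5 + 3 = -2$)
$c = 22$ ($c = \left(-2\right) \left(-12\right) - 2 = 24 - 2 = 22$)
$g{\left(T \right)} = -2$
$W = 32$ ($W = \left(4 + 22\right) + 6 = 26 + 6 = 32$)
$g{\left(3 \right)} 5 W = \left(-2\right) 5 \cdot 32 = \left(-10\right) 32 = -320$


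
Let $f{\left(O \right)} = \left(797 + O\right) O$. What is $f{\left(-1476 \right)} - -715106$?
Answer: $1717310$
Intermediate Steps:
$f{\left(O \right)} = O \left(797 + O\right)$
$f{\left(-1476 \right)} - -715106 = - 1476 \left(797 - 1476\right) - -715106 = \left(-1476\right) \left(-679\right) + 715106 = 1002204 + 715106 = 1717310$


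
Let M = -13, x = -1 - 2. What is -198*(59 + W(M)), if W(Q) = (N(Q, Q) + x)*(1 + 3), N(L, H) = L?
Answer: 990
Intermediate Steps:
x = -3
W(Q) = -12 + 4*Q (W(Q) = (Q - 3)*(1 + 3) = (-3 + Q)*4 = -12 + 4*Q)
-198*(59 + W(M)) = -198*(59 + (-12 + 4*(-13))) = -198*(59 + (-12 - 52)) = -198*(59 - 64) = -198*(-5) = 990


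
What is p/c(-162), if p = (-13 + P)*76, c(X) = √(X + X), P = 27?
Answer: -532*I/9 ≈ -59.111*I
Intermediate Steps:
c(X) = √2*√X (c(X) = √(2*X) = √2*√X)
p = 1064 (p = (-13 + 27)*76 = 14*76 = 1064)
p/c(-162) = 1064/((√2*√(-162))) = 1064/((√2*(9*I*√2))) = 1064/((18*I)) = 1064*(-I/18) = -532*I/9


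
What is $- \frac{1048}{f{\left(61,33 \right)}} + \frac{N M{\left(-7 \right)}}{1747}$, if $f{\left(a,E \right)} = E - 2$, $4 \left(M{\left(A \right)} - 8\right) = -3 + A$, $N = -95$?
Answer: $- \frac{3694107}{108314} \approx -34.106$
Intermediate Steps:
$M{\left(A \right)} = \frac{29}{4} + \frac{A}{4}$ ($M{\left(A \right)} = 8 + \frac{-3 + A}{4} = 8 + \left(- \frac{3}{4} + \frac{A}{4}\right) = \frac{29}{4} + \frac{A}{4}$)
$f{\left(a,E \right)} = -2 + E$
$- \frac{1048}{f{\left(61,33 \right)}} + \frac{N M{\left(-7 \right)}}{1747} = - \frac{1048}{-2 + 33} + \frac{\left(-95\right) \left(\frac{29}{4} + \frac{1}{4} \left(-7\right)\right)}{1747} = - \frac{1048}{31} + - 95 \left(\frac{29}{4} - \frac{7}{4}\right) \frac{1}{1747} = \left(-1048\right) \frac{1}{31} + \left(-95\right) \frac{11}{2} \cdot \frac{1}{1747} = - \frac{1048}{31} - \frac{1045}{3494} = - \frac{3694107}{108314}$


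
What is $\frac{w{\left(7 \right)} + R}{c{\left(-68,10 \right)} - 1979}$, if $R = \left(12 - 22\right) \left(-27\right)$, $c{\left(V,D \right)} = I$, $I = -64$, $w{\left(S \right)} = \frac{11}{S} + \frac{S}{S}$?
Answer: $- \frac{212}{1589} \approx -0.13342$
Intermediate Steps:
$w{\left(S \right)} = 1 + \frac{11}{S}$ ($w{\left(S \right)} = \frac{11}{S} + 1 = 1 + \frac{11}{S}$)
$c{\left(V,D \right)} = -64$
$R = 270$ ($R = \left(12 - 22\right) \left(-27\right) = \left(-10\right) \left(-27\right) = 270$)
$\frac{w{\left(7 \right)} + R}{c{\left(-68,10 \right)} - 1979} = \frac{\frac{11 + 7}{7} + 270}{-64 - 1979} = \frac{\frac{1}{7} \cdot 18 + 270}{-2043} = \left(\frac{18}{7} + 270\right) \left(- \frac{1}{2043}\right) = \frac{1908}{7} \left(- \frac{1}{2043}\right) = - \frac{212}{1589}$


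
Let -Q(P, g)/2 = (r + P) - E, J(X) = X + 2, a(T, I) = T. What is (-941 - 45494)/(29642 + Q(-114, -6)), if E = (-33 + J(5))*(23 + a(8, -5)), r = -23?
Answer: -46435/28304 ≈ -1.6406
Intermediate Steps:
J(X) = 2 + X
E = -806 (E = (-33 + (2 + 5))*(23 + 8) = (-33 + 7)*31 = -26*31 = -806)
Q(P, g) = -1566 - 2*P (Q(P, g) = -2*((-23 + P) - 1*(-806)) = -2*((-23 + P) + 806) = -2*(783 + P) = -1566 - 2*P)
(-941 - 45494)/(29642 + Q(-114, -6)) = (-941 - 45494)/(29642 + (-1566 - 2*(-114))) = -46435/(29642 + (-1566 + 228)) = -46435/(29642 - 1338) = -46435/28304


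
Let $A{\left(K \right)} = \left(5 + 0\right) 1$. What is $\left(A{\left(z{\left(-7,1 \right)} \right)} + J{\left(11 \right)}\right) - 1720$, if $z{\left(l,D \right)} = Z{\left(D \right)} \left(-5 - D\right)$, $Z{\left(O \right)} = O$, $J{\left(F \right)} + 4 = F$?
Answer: $-1708$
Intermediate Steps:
$J{\left(F \right)} = -4 + F$
$z{\left(l,D \right)} = D \left(-5 - D\right)$
$A{\left(K \right)} = 5$ ($A{\left(K \right)} = 5 \cdot 1 = 5$)
$\left(A{\left(z{\left(-7,1 \right)} \right)} + J{\left(11 \right)}\right) - 1720 = \left(5 + \left(-4 + 11\right)\right) - 1720 = \left(5 + 7\right) - 1720 = 12 - 1720 = -1708$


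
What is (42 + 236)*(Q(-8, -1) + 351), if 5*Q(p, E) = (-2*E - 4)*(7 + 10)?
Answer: 478438/5 ≈ 95688.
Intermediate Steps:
Q(p, E) = -68/5 - 34*E/5 (Q(p, E) = ((-2*E - 4)*(7 + 10))/5 = ((-4 - 2*E)*17)/5 = (-68 - 34*E)/5 = -68/5 - 34*E/5)
(42 + 236)*(Q(-8, -1) + 351) = (42 + 236)*((-68/5 - 34/5*(-1)) + 351) = 278*((-68/5 + 34/5) + 351) = 278*(-34/5 + 351) = 278*(1721/5) = 478438/5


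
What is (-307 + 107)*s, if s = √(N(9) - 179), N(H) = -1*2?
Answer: -200*I*√181 ≈ -2690.7*I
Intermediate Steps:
N(H) = -2
s = I*√181 (s = √(-2 - 179) = √(-181) = I*√181 ≈ 13.454*I)
(-307 + 107)*s = (-307 + 107)*(I*√181) = -200*I*√181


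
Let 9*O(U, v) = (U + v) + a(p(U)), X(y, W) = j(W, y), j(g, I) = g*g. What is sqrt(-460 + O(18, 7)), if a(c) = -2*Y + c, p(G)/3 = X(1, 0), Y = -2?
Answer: I*sqrt(4111)/3 ≈ 21.372*I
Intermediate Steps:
j(g, I) = g**2
X(y, W) = W**2
p(G) = 0 (p(G) = 3*0**2 = 3*0 = 0)
a(c) = 4 + c (a(c) = -2*(-2) + c = 4 + c)
O(U, v) = 4/9 + U/9 + v/9 (O(U, v) = ((U + v) + (4 + 0))/9 = ((U + v) + 4)/9 = (4 + U + v)/9 = 4/9 + U/9 + v/9)
sqrt(-460 + O(18, 7)) = sqrt(-460 + (4/9 + (1/9)*18 + (1/9)*7)) = sqrt(-460 + (4/9 + 2 + 7/9)) = sqrt(-460 + 29/9) = sqrt(-4111/9) = I*sqrt(4111)/3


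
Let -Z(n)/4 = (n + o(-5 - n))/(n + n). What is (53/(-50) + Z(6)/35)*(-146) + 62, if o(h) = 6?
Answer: 40853/175 ≈ 233.45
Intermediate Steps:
Z(n) = -2*(6 + n)/n (Z(n) = -4*(n + 6)/(n + n) = -4*(6 + n)/(2*n) = -4*(6 + n)*1/(2*n) = -2*(6 + n)/n)
(53/(-50) + Z(6)/35)*(-146) + 62 = (53/(-50) + (-2 - 12/6)/35)*(-146) + 62 = (53*(-1/50) + (-2 - 12*⅙)*(1/35))*(-146) + 62 = (-53/50 + (-2 - 2)*(1/35))*(-146) + 62 = (-53/50 - 4*1/35)*(-146) + 62 = (-53/50 - 4/35)*(-146) + 62 = -411/350*(-146) + 62 = 30003/175 + 62 = 40853/175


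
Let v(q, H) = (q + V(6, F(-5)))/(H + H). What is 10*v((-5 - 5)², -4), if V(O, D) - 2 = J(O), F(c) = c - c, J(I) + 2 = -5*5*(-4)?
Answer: -250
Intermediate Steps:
J(I) = 98 (J(I) = -2 - 5*5*(-4) = -2 - 25*(-4) = -2 + 100 = 98)
F(c) = 0
V(O, D) = 100 (V(O, D) = 2 + 98 = 100)
v(q, H) = (100 + q)/(2*H) (v(q, H) = (q + 100)/(H + H) = (100 + q)/((2*H)) = (100 + q)*(1/(2*H)) = (100 + q)/(2*H))
10*v((-5 - 5)², -4) = 10*((½)*(100 + (-5 - 5)²)/(-4)) = 10*((½)*(-¼)*(100 + (-10)²)) = 10*((½)*(-¼)*(100 + 100)) = 10*((½)*(-¼)*200) = 10*(-25) = -250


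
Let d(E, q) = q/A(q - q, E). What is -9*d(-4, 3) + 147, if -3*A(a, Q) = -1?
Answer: 66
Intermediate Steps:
A(a, Q) = ⅓ (A(a, Q) = -⅓*(-1) = ⅓)
d(E, q) = 3*q (d(E, q) = q/(⅓) = q*3 = 3*q)
-9*d(-4, 3) + 147 = -27*3 + 147 = -9*9 + 147 = -81 + 147 = 66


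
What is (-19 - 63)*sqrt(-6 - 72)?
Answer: -82*I*sqrt(78) ≈ -724.2*I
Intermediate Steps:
(-19 - 63)*sqrt(-6 - 72) = -82*I*sqrt(78)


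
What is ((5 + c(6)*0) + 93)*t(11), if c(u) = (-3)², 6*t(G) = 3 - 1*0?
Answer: 49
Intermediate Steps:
t(G) = ½ (t(G) = (3 - 1*0)/6 = (3 + 0)/6 = (⅙)*3 = ½)
c(u) = 9
((5 + c(6)*0) + 93)*t(11) = ((5 + 9*0) + 93)*(½) = ((5 + 0) + 93)*(½) = (5 + 93)*(½) = 98*(½) = 49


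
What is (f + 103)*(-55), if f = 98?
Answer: -11055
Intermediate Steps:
(f + 103)*(-55) = (98 + 103)*(-55) = 201*(-55) = -11055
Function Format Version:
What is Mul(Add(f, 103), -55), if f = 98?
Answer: -11055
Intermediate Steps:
Mul(Add(f, 103), -55) = Mul(Add(98, 103), -55) = Mul(201, -55) = -11055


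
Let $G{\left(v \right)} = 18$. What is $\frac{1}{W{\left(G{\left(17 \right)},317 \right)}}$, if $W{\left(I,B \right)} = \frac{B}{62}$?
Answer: $\frac{62}{317} \approx 0.19558$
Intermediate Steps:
$W{\left(I,B \right)} = \frac{B}{62}$ ($W{\left(I,B \right)} = B \frac{1}{62} = \frac{B}{62}$)
$\frac{1}{W{\left(G{\left(17 \right)},317 \right)}} = \frac{1}{\frac{1}{62} \cdot 317} = \frac{1}{\frac{317}{62}} = \frac{62}{317}$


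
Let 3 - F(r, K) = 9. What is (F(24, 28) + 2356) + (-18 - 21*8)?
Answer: 2164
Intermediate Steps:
F(r, K) = -6 (F(r, K) = 3 - 1*9 = 3 - 9 = -6)
(F(24, 28) + 2356) + (-18 - 21*8) = (-6 + 2356) + (-18 - 21*8) = 2350 + (-18 - 168) = 2350 - 186 = 2164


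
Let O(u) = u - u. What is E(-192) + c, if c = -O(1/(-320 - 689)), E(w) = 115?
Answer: 115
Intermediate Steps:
O(u) = 0
c = 0 (c = -1*0 = 0)
E(-192) + c = 115 + 0 = 115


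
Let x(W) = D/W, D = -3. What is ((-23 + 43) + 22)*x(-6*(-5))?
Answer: -21/5 ≈ -4.2000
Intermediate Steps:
x(W) = -3/W
((-23 + 43) + 22)*x(-6*(-5)) = ((-23 + 43) + 22)*(-3/((-6*(-5)))) = (20 + 22)*(-3/30) = 42*(-3*1/30) = 42*(-⅒) = -21/5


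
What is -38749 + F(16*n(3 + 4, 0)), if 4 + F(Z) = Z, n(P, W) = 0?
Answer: -38753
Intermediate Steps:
F(Z) = -4 + Z
-38749 + F(16*n(3 + 4, 0)) = -38749 + (-4 + 16*0) = -38749 + (-4 + 0) = -38749 - 4 = -38753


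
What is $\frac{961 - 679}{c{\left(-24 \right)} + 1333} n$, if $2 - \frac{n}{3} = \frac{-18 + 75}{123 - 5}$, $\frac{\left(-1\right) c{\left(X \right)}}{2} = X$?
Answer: $\frac{75717}{81479} \approx 0.92928$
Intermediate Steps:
$c{\left(X \right)} = - 2 X$
$n = \frac{537}{118}$ ($n = 6 - 3 \frac{-18 + 75}{123 - 5} = 6 - 3 \cdot \frac{57}{118} = 6 - 3 \cdot 57 \cdot \frac{1}{118} = 6 - \frac{171}{118} = \frac{537}{118} \approx 4.5508$)
$\frac{961 - 679}{c{\left(-24 \right)} + 1333} n = \frac{961 - 679}{\left(-2\right) \left(-24\right) + 1333} \cdot \frac{537}{118} = \frac{282}{48 + 1333} \cdot \frac{537}{118} = \frac{282}{1381} \cdot \frac{537}{118} = \frac{75717}{81479}$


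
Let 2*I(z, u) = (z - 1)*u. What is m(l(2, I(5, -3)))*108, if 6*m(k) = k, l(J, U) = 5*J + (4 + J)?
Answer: 288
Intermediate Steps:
I(z, u) = u*(-1 + z)/2 (I(z, u) = ((z - 1)*u)/2 = ((-1 + z)*u)/2 = (u*(-1 + z))/2 = u*(-1 + z)/2)
l(J, U) = 4 + 6*J
m(k) = k/6
m(l(2, I(5, -3)))*108 = ((4 + 6*2)/6)*108 = ((4 + 12)/6)*108 = ((⅙)*16)*108 = (8/3)*108 = 288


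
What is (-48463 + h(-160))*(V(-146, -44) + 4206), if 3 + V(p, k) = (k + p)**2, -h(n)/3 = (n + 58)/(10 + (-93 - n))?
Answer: -150384397535/77 ≈ -1.9530e+9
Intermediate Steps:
h(n) = -3*(58 + n)/(-83 - n) (h(n) = -3*(n + 58)/(10 + (-93 - n)) = -3*(58 + n)/(-83 - n))
V(p, k) = -3 + (k + p)**2
(-48463 + h(-160))*(V(-146, -44) + 4206) = (-48463 + 3*(58 - 160)/(83 - 160))*((-3 + (-44 - 146)**2) + 4206) = (-48463 + 3*(-102)/(-77))*((-3 + (-190)**2) + 4206) = (-48463 + 3*(-1/77)*(-102))*((-3 + 36100) + 4206) = (-48463 + 306/77)*(36097 + 4206) = -3731345/77*40303 = -150384397535/77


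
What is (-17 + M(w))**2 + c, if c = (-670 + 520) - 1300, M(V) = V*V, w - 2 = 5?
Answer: -426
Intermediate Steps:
w = 7 (w = 2 + 5 = 7)
M(V) = V**2
c = -1450 (c = -150 - 1300 = -1450)
(-17 + M(w))**2 + c = (-17 + 7**2)**2 - 1450 = (-17 + 49)**2 - 1450 = 32**2 - 1450 = 1024 - 1450 = -426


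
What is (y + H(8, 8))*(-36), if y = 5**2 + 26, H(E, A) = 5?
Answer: -2016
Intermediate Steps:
y = 51 (y = 25 + 26 = 51)
(y + H(8, 8))*(-36) = (51 + 5)*(-36) = 56*(-36) = -2016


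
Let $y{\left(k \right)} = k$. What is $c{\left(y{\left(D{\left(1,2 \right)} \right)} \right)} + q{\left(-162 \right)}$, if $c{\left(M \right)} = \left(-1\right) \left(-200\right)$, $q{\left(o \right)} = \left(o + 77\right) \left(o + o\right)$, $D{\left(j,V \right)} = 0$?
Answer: $27740$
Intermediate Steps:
$q{\left(o \right)} = 2 o \left(77 + o\right)$ ($q{\left(o \right)} = \left(77 + o\right) 2 o = 2 o \left(77 + o\right)$)
$c{\left(M \right)} = 200$
$c{\left(y{\left(D{\left(1,2 \right)} \right)} \right)} + q{\left(-162 \right)} = 200 + 2 \left(-162\right) \left(77 - 162\right) = 200 + 2 \left(-162\right) \left(-85\right) = 200 + 27540 = 27740$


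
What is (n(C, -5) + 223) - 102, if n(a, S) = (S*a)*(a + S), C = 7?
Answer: 51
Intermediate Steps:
n(a, S) = S*a*(S + a) (n(a, S) = (S*a)*(S + a) = S*a*(S + a))
(n(C, -5) + 223) - 102 = (-5*7*(-5 + 7) + 223) - 102 = (-5*7*2 + 223) - 102 = (-70 + 223) - 102 = 153 - 102 = 51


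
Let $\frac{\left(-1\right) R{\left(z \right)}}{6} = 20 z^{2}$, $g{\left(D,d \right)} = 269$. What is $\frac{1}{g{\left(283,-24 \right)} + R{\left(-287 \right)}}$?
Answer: $- \frac{1}{9884011} \approx -1.0117 \cdot 10^{-7}$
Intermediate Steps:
$R{\left(z \right)} = - 120 z^{2}$ ($R{\left(z \right)} = - 6 \cdot 20 z^{2} = - 120 z^{2}$)
$\frac{1}{g{\left(283,-24 \right)} + R{\left(-287 \right)}} = \frac{1}{269 - 120 \left(-287\right)^{2}} = \frac{1}{269 - 9884280} = \frac{1}{-9884011} = - \frac{1}{9884011}$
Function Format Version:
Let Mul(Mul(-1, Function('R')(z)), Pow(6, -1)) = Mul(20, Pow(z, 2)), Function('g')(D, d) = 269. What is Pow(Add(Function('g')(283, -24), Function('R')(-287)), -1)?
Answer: Rational(-1, 9884011) ≈ -1.0117e-7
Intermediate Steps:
Function('R')(z) = Mul(-120, Pow(z, 2)) (Function('R')(z) = Mul(-6, Mul(20, Pow(z, 2))) = Mul(-120, Pow(z, 2)))
Pow(Add(Function('g')(283, -24), Function('R')(-287)), -1) = Pow(Add(269, Mul(-120, Pow(-287, 2))), -1) = Pow(Add(269, Mul(-120, 82369)), -1) = Pow(Add(269, -9884280), -1) = Pow(-9884011, -1) = Rational(-1, 9884011)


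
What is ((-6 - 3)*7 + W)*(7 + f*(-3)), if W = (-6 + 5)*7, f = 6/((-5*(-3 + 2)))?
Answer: -238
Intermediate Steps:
f = 6/5 (f = 6/((-5*(-1))) = 6/5 ≈ 1.2000)
W = -7 (W = -1*7 = -7)
((-6 - 3)*7 + W)*(7 + f*(-3)) = ((-6 - 3)*7 - 7)*(7 + (6/5)*(-3)) = (-9*7 - 7)*(7 - 18/5) = (-63 - 7)*(17/5) = -70*17/5 = -238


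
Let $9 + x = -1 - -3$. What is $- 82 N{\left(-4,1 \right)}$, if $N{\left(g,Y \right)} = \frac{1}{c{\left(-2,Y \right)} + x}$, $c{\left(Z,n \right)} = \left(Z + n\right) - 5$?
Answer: $\frac{82}{13} \approx 6.3077$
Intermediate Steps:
$x = -7$ ($x = -9 - -2 = -9 + \left(-1 + 3\right) = -9 + 2 = -7$)
$c{\left(Z,n \right)} = -5 + Z + n$
$N{\left(g,Y \right)} = \frac{1}{-14 + Y}$ ($N{\left(g,Y \right)} = \frac{1}{\left(-5 - 2 + Y\right) - 7} = \frac{1}{\left(-7 + Y\right) - 7} = \frac{1}{-14 + Y}$)
$- 82 N{\left(-4,1 \right)} = - \frac{82}{-14 + 1} = - \frac{82}{-13} = \left(-82\right) \left(- \frac{1}{13}\right) = \frac{82}{13}$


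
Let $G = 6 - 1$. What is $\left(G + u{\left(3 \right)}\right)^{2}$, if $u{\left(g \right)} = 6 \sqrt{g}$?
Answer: $133 + 60 \sqrt{3} \approx 236.92$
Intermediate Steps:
$G = 5$ ($G = 6 - 1 = 5$)
$\left(G + u{\left(3 \right)}\right)^{2} = \left(5 + 6 \sqrt{3}\right)^{2}$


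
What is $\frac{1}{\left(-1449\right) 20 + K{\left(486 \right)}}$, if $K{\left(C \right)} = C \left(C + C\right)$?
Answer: $\frac{1}{443412} \approx 2.2552 \cdot 10^{-6}$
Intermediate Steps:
$K{\left(C \right)} = 2 C^{2}$ ($K{\left(C \right)} = C 2 C = 2 C^{2}$)
$\frac{1}{\left(-1449\right) 20 + K{\left(486 \right)}} = \frac{1}{\left(-1449\right) 20 + 2 \cdot 486^{2}} = \frac{1}{-28980 + 2 \cdot 236196} = \frac{1}{-28980 + 472392} = \frac{1}{443412}$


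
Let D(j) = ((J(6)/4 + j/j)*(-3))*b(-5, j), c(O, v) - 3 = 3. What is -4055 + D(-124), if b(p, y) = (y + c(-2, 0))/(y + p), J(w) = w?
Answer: -174660/43 ≈ -4061.9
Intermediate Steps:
c(O, v) = 6 (c(O, v) = 3 + 3 = 6)
b(p, y) = (6 + y)/(p + y) (b(p, y) = (y + 6)/(y + p) = (6 + y)/(p + y))
D(j) = -15*(6 + j)/(2*(-5 + j)) (D(j) = ((6/4 + j/j)*(-3))*((6 + j)/(-5 + j)) = ((6*(1/4) + 1)*(-3))*((6 + j)/(-5 + j)) = ((3/2 + 1)*(-3))*((6 + j)/(-5 + j)) = ((5/2)*(-3))*((6 + j)/(-5 + j)) = -15*(6 + j)/(2*(-5 + j)))
-4055 + D(-124) = -4055 + 15*(-6 - 1*(-124))/(2*(-5 - 124)) = -4055 + (15/2)*(-6 + 124)/(-129) = -4055 + (15/2)*(-1/129)*118 = -4055 - 295/43 = -174660/43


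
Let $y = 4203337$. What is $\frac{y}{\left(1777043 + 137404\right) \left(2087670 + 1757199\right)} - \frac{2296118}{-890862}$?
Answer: $\frac{402411055920885304}{156129884732938473} \approx 2.5774$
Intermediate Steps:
$\frac{y}{\left(1777043 + 137404\right) \left(2087670 + 1757199\right)} - \frac{2296118}{-890862} = \frac{4203337}{\left(1777043 + 137404\right) \left(2087670 + 1757199\right)} - \frac{2296118}{-890862} = \frac{4203337}{1914447 \cdot 3844869} - - \frac{1148059}{445431} = \frac{4203337}{7360797922443} + \frac{1148059}{445431} = \frac{402411055920885304}{156129884732938473}$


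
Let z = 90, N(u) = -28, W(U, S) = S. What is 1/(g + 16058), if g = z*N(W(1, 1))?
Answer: 1/13538 ≈ 7.3866e-5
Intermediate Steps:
g = -2520 (g = 90*(-28) = -2520)
1/(g + 16058) = 1/(-2520 + 16058) = 1/13538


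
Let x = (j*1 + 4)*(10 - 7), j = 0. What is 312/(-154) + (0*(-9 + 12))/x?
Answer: -156/77 ≈ -2.0260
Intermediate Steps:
x = 12 (x = (0*1 + 4)*(10 - 7) = (0 + 4)*3 = 4*3 = 12)
312/(-154) + (0*(-9 + 12))/x = 312/(-154) + (0*(-9 + 12))/12 = 312*(-1/154) + (0*3)*(1/12) = -156/77 + 0*(1/12) = -156/77 + 0 = -156/77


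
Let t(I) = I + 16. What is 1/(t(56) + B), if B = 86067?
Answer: 1/86139 ≈ 1.1609e-5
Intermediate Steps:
t(I) = 16 + I
1/(t(56) + B) = 1/((16 + 56) + 86067) = 1/(72 + 86067) = 1/86139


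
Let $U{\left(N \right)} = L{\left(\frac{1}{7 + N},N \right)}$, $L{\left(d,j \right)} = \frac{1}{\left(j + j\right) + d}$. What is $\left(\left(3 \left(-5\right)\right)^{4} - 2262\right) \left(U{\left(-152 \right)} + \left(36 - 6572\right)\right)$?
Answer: $- \frac{13934036150643}{44081} \approx -3.161 \cdot 10^{8}$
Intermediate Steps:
$L{\left(d,j \right)} = \frac{1}{d + 2 j}$ ($L{\left(d,j \right)} = \frac{1}{2 j + d} = \frac{1}{d + 2 j}$)
$U{\left(N \right)} = \frac{1}{\frac{1}{7 + N} + 2 N}$
$\left(\left(3 \left(-5\right)\right)^{4} - 2262\right) \left(U{\left(-152 \right)} + \left(36 - 6572\right)\right) = \left(\left(3 \left(-5\right)\right)^{4} - 2262\right) \left(\frac{7 - 152}{1 + 2 \left(-152\right) \left(7 - 152\right)} + \left(36 - 6572\right)\right) = \left(\left(-15\right)^{4} - 2262\right) \left(\frac{1}{1 + 2 \left(-152\right) \left(-145\right)} \left(-145\right) + \left(36 - 6572\right)\right) = \left(50625 - 2262\right) \left(\frac{1}{1 + 44080} \left(-145\right) - 6536\right) = 48363 \left(\frac{1}{44081} \left(-145\right) - 6536\right) = 48363 \left(- \frac{145}{44081} - 6536\right) = 48363 \left(- \frac{288113561}{44081}\right) = - \frac{13934036150643}{44081}$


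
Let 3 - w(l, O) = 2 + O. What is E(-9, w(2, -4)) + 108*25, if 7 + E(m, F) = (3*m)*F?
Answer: 2558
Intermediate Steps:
w(l, O) = 1 - O (w(l, O) = 3 - (2 + O) = 3 + (-2 - O) = 1 - O)
E(m, F) = -7 + 3*F*m (E(m, F) = -7 + (3*m)*F = -7 + 3*F*m)
E(-9, w(2, -4)) + 108*25 = (-7 + 3*(1 - 1*(-4))*(-9)) + 108*25 = (-7 + 3*(1 + 4)*(-9)) + 2700 = (-7 + 3*5*(-9)) + 2700 = (-7 - 135) + 2700 = -142 + 2700 = 2558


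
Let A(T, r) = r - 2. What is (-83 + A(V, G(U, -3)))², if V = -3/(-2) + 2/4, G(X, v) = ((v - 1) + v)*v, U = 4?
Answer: 4096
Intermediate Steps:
G(X, v) = v*(-1 + 2*v) (G(X, v) = ((-1 + v) + v)*v = (-1 + 2*v)*v = v*(-1 + 2*v))
V = 2 (V = -3*(-½) + 2*(¼) = 3/2 + ½ = 2)
A(T, r) = -2 + r
(-83 + A(V, G(U, -3)))² = (-83 + (-2 - 3*(-1 + 2*(-3))))² = (-83 + (-2 - 3*(-1 - 6)))² = (-83 + (-2 - 3*(-7)))² = (-83 + (-2 + 21))² = (-83 + 19)² = (-64)² = 4096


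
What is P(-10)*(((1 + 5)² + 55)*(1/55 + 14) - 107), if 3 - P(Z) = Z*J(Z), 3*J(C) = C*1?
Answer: -5849116/165 ≈ -35449.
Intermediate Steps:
J(C) = C/3 (J(C) = (C*1)/3 = C/3)
P(Z) = 3 - Z²/3 (P(Z) = 3 - Z*Z/3 = 3 - Z²/3)
P(-10)*(((1 + 5)² + 55)*(1/55 + 14) - 107) = (3 - ⅓*(-10)²)*(((1 + 5)² + 55)*(1/55 + 14) - 107) = (3 - ⅓*100)*((6² + 55)*(1/55 + 14) - 107) = (3 - 100/3)*((36 + 55)*(771/55) - 107) = -91*(91*(771/55) - 107)/3 = -91*(70161/55 - 107)/3 = -91/3*64276/55 = -5849116/165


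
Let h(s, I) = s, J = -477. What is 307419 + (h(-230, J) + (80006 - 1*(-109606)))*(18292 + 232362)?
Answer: 47469663247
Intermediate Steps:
307419 + (h(-230, J) + (80006 - 1*(-109606)))*(18292 + 232362) = 307419 + (-230 + (80006 - 1*(-109606)))*(18292 + 232362) = 307419 + (-230 + (80006 + 109606))*250654 = 307419 + (-230 + 189612)*250654 = 307419 + 189382*250654 = 307419 + 47469355828 = 47469663247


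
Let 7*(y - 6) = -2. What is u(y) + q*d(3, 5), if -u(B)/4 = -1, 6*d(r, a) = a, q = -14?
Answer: -23/3 ≈ -7.6667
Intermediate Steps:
y = 40/7 (y = 6 + (1/7)*(-2) = 6 - 2/7 = 40/7 ≈ 5.7143)
d(r, a) = a/6
u(B) = 4 (u(B) = -4*(-1) = 4)
u(y) + q*d(3, 5) = 4 - 7*5/3 = 4 - 14*5/6 = 4 - 35/3 = -23/3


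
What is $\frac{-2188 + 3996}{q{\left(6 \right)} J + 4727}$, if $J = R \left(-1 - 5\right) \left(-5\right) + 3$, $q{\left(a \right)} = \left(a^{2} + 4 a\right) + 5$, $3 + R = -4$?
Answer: $- \frac{226}{1091} \approx -0.20715$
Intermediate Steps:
$R = -7$ ($R = -3 - 4 = -7$)
$q{\left(a \right)} = 5 + a^{2} + 4 a$
$J = -207$ ($J = - 7 \left(-1 - 5\right) \left(-5\right) + 3 = \left(-7\right) \left(-6\right) \left(-5\right) + 3 = 42 \left(-5\right) + 3 = -210 + 3 = -207$)
$\frac{-2188 + 3996}{q{\left(6 \right)} J + 4727} = \frac{-2188 + 3996}{\left(5 + 6^{2} + 4 \cdot 6\right) \left(-207\right) + 4727} = \frac{1808}{\left(5 + 36 + 24\right) \left(-207\right) + 4727} = \frac{1808}{65 \left(-207\right) + 4727} = \frac{1808}{-13455 + 4727} = \frac{1808}{-8728} = 1808 \left(- \frac{1}{8728}\right) = - \frac{226}{1091}$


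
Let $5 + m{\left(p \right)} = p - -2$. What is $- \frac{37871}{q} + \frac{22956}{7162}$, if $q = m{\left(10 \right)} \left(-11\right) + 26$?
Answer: $\frac{136201429}{182631} \approx 745.77$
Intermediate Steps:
$m{\left(p \right)} = -3 + p$ ($m{\left(p \right)} = -5 + \left(p - -2\right) = -5 + \left(p + 2\right) = -5 + \left(2 + p\right) = -3 + p$)
$q = -51$ ($q = \left(-3 + 10\right) \left(-11\right) + 26 = 7 \left(-11\right) + 26 = -77 + 26 = -51$)
$- \frac{37871}{q} + \frac{22956}{7162} = - \frac{37871}{-51} + \frac{22956}{7162} = \left(-37871\right) \left(- \frac{1}{51}\right) + 22956 \cdot \frac{1}{7162} = \frac{37871}{51} + \frac{11478}{3581} = \frac{136201429}{182631}$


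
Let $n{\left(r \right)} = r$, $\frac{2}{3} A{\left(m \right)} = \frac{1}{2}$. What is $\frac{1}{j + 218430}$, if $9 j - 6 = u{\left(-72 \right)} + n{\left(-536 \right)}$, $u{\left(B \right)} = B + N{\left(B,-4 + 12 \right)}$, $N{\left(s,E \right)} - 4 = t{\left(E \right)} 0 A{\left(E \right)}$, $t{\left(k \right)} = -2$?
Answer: $\frac{9}{1965272} \approx 4.5795 \cdot 10^{-6}$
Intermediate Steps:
$A{\left(m \right)} = \frac{3}{4}$ ($A{\left(m \right)} = \frac{3}{2 \cdot 2} = \frac{3}{2} \cdot \frac{1}{2} = \frac{3}{4}$)
$N{\left(s,E \right)} = 4$ ($N{\left(s,E \right)} = 4 + \left(-2\right) 0 \cdot \frac{3}{4} = 4 + 0 \cdot \frac{3}{4} = 4 + 0 = 4$)
$u{\left(B \right)} = 4 + B$ ($u{\left(B \right)} = B + 4 = 4 + B$)
$j = - \frac{598}{9}$ ($j = \frac{2}{3} + \frac{\left(4 - 72\right) - 536}{9} = \frac{2}{3} + \frac{-68 - 536}{9} = \frac{2}{3} + \frac{1}{9} \left(-604\right) = \frac{2}{3} - \frac{604}{9} = - \frac{598}{9} \approx -66.444$)
$\frac{1}{j + 218430} = \frac{1}{- \frac{598}{9} + 218430} = \frac{1}{\frac{1965272}{9}} = \frac{9}{1965272}$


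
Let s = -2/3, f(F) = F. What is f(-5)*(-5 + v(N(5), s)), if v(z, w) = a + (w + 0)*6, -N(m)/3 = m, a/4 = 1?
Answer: 25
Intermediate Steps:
a = 4 (a = 4*1 = 4)
s = -2/3 (s = -2*1/3 = -2/3 ≈ -0.66667)
N(m) = -3*m
v(z, w) = 4 + 6*w (v(z, w) = 4 + (w + 0)*6 = 4 + w*6 = 4 + 6*w)
f(-5)*(-5 + v(N(5), s)) = -5*(-5 + (4 + 6*(-2/3))) = -5*(-5 + (4 - 4)) = -5*(-5 + 0) = -5*(-5) = 25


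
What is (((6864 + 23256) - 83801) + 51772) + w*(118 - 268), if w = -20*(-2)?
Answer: -7909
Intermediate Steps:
w = 40
(((6864 + 23256) - 83801) + 51772) + w*(118 - 268) = (((6864 + 23256) - 83801) + 51772) + 40*(118 - 268) = ((30120 - 83801) + 51772) + 40*(-150) = (-53681 + 51772) - 6000 = -1909 - 6000 = -7909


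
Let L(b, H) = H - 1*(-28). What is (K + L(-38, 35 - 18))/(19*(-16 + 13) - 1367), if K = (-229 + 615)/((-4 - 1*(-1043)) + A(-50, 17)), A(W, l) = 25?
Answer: -24133/757568 ≈ -0.031856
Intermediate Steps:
L(b, H) = 28 + H (L(b, H) = H + 28 = 28 + H)
K = 193/532 (K = (-229 + 615)/((-4 - 1*(-1043)) + 25) = 386/((-4 + 1043) + 25) = 386/(1039 + 25) = 386/1064 = 386*(1/1064) = 193/532 ≈ 0.36278)
(K + L(-38, 35 - 18))/(19*(-16 + 13) - 1367) = (193/532 + (28 + (35 - 18)))/(19*(-16 + 13) - 1367) = (193/532 + (28 + 17))/(19*(-3) - 1367) = (193/532 + 45)/(-57 - 1367) = (24133/532)/(-1424) = (24133/532)*(-1/1424) = -24133/757568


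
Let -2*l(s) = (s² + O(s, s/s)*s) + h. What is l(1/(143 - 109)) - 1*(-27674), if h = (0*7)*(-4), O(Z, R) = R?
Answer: 63982253/2312 ≈ 27674.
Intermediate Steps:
h = 0 (h = 0*(-4) = 0)
l(s) = -s/2 - s²/2 (l(s) = -((s² + (s/s)*s) + 0)/2 = -((s² + 1*s) + 0)/2 = -((s² + s) + 0)/2 = -((s + s²) + 0)/2 = -(s + s²)/2 = -s/2 - s²/2)
l(1/(143 - 109)) - 1*(-27674) = (-1 - 1/(143 - 109))/(2*(143 - 109)) - 1*(-27674) = (½)*(-1 - 1/34)/34 + 27674 = (½)*(1/34)*(-1 - 1*1/34) + 27674 = (½)*(1/34)*(-1 - 1/34) + 27674 = (½)*(1/34)*(-35/34) + 27674 = -35/2312 + 27674 = 63982253/2312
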